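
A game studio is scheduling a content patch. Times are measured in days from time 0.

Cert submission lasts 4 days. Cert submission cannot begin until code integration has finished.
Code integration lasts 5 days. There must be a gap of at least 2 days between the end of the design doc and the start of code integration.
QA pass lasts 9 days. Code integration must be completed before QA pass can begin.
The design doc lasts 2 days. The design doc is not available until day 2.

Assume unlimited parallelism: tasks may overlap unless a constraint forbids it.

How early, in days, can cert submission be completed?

The design doc waits on its own release at day 2, so it starts at day 2 and finishes at 2 + 2 = day 4.
After the design doc (finishes day 4, plus 2-day gap → day 6), code integration can start at day 6 and finishes at day 11.
After code integration (finishes day 11), cert submission can start at day 11 and finishes at day 15.

15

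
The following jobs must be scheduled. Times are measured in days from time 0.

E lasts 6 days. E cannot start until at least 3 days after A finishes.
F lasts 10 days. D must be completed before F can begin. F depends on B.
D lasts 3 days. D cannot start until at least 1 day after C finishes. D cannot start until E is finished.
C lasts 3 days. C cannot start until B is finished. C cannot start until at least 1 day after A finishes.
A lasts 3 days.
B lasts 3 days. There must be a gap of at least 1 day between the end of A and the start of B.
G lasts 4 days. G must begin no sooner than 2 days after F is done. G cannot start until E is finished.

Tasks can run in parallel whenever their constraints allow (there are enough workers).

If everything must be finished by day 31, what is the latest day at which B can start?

Nothing follows G; the deadline of day 31 is its only limit. It must start by 31 − 4 = day 27.
F must finish before G (must start by day 27, minus 2-day gap → day 25). With a 10-day duration, F must start by 25 − 10 = day 15.
D feeds into F (must start by day 15); so D must finish by day 15 and therefore start by day 12.
C has to be done before D (must start by day 12, minus 1-day gap → day 11). That means finishing by day 11, i.e. starting by 11 − 3 = day 8.
For B: C (must start by day 8); F (must start by day 15). The most restrictive is day 8; with a 3-day duration, B must start by day 5.

5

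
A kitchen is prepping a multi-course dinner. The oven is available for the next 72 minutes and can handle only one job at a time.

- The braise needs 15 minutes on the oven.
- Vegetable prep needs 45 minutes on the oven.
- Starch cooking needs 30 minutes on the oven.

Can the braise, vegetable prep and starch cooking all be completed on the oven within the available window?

No

Running back to back, the jobs need 15 + 45 + 30 = 90 minutes on the oven.
Since 90 > 72, they cannot all fit.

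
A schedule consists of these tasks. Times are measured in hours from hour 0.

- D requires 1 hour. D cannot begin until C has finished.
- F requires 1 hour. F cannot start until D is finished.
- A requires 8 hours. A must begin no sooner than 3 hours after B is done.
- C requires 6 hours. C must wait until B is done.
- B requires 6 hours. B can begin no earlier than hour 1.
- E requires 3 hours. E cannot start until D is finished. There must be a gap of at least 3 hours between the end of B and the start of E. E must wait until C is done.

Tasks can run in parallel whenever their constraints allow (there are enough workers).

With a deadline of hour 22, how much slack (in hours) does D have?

B cannot begin until its own release at hour 1. It runs from hour 1 to 1 + 6 = hour 7.
C cannot begin until B (finishes hour 7). It runs from hour 7 to 7 + 6 = hour 13.
After C (finishes hour 13), D can start at hour 13 and finishes at hour 14.

Working backward from the deadline:
To finish by hour 22, E (duration 3) must start no later than hour 19.
To finish by hour 22, F (duration 1) must start no later than hour 21.
D has several dependents: E (must start by hour 19); F (must start by hour 21). The earliest of those limits is hour 19, so D must start by 19 − 1 = hour 18.
So D can start as early as hour 13 and as late as hour 18, giving 18 − 13 = 5 hours of slack.

5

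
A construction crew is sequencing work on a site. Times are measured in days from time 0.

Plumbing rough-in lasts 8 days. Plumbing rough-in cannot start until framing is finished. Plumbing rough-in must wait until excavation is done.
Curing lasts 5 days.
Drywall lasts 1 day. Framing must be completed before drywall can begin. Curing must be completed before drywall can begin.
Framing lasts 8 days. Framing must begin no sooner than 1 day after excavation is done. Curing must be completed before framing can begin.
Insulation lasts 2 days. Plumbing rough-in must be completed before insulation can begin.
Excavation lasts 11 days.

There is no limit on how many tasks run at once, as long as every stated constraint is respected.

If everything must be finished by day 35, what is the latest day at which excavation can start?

5

To finish by day 35, insulation (duration 2) must start no later than day 33.
Since insulation (must start by day 33) depends on it, plumbing rough-in must finish by day 33. Backing off its 8-day duration gives a latest start of day 25.
Nothing follows drywall; the deadline of day 35 is its only limit. It must start by 35 − 1 = day 34.
Framing must finish in time for plumbing rough-in (must start by day 25); drywall (must start by day 34). The tightest is day 25, so framing must start by 25 − 8 = day 17.
Excavation feeds framing (must start by day 17, minus 1-day gap → day 16); plumbing rough-in (must start by day 25). Taking the minimum, excavation must finish by day 16 and start by 16 − 11 = day 5.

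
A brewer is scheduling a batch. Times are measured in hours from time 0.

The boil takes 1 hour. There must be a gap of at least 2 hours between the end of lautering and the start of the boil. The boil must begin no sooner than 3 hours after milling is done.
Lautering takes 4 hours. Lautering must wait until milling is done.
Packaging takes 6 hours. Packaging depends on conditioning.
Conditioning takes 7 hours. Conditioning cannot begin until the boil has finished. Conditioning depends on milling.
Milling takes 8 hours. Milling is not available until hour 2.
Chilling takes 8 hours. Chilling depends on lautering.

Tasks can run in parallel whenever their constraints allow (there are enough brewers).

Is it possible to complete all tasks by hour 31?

Milling waits on its own release at hour 2, so it starts at hour 2 and finishes at 2 + 8 = hour 10.
Lautering cannot begin until milling (finishes hour 10). It runs from hour 10 to 10 + 4 = hour 14.
After lautering (finishes hour 14), chilling can start at hour 14 and finishes at hour 22.
The boil needs all of lautering (finishes hour 14, plus 2-hour gap → hour 16); milling (finishes hour 10, plus 3-hour gap → hour 13). That puts its earliest start at hour 16; it finishes at 16 + 1 = hour 17.
Conditioning has to wait for the boil (finishes hour 17); milling (finishes hour 10). The latest of these is hour 17, so conditioning runs hour 17 to 17 + 7 = hour 24.
Packaging cannot begin until conditioning (finishes hour 24). It runs from hour 24 to 24 + 6 = hour 30.
Every task is finished by hour 30, which is no later than the deadline of 31, so the schedule is feasible.

Yes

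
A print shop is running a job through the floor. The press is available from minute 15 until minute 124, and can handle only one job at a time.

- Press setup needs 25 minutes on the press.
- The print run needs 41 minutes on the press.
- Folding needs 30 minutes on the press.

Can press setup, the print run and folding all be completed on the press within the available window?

The press window is 124 − 15 = 109 minutes.
Running back to back, the jobs need 25 + 41 + 30 = 96 minutes on the press.
Since 96 ≤ 109, they fit within the window.

Yes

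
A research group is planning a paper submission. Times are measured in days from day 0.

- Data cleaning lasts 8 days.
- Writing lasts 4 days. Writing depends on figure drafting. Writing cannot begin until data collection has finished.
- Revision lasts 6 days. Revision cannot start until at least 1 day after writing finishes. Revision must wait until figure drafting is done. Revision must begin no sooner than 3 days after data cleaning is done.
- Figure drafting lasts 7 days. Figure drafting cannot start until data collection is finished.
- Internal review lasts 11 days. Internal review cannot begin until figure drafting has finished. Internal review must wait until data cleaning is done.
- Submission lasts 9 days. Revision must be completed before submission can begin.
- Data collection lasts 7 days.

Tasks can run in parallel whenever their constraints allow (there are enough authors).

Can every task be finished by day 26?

No

Data cleaning has no prerequisites, so it starts at day 0 and finishes at day 8.
Nothing blocks data collection, so it runs from day 0 to day 7.
Figure drafting waits on data collection (finishes day 7), so it starts at day 7 and finishes at 7 + 7 = day 14.
Internal review has to wait for figure drafting (finishes day 14); data cleaning (finishes day 8). The latest of these is day 14, so internal review runs day 14 to 14 + 11 = day 25.
Writing has to wait for figure drafting (finishes day 14); data collection (finishes day 7). The latest of these is day 14, so writing runs day 14 to 14 + 4 = day 18.
Revision needs all of writing (finishes day 18, plus 1-day gap → day 19); figure drafting (finishes day 14); data cleaning (finishes day 8, plus 3-day gap → day 11). That puts its earliest start at day 19; it finishes at 19 + 6 = day 25.
Submission waits on revision (finishes day 25), so it starts at day 25 and finishes at 25 + 9 = day 34.
The earliest everything can be done is day 34, which is after the deadline of 26, so it is not possible.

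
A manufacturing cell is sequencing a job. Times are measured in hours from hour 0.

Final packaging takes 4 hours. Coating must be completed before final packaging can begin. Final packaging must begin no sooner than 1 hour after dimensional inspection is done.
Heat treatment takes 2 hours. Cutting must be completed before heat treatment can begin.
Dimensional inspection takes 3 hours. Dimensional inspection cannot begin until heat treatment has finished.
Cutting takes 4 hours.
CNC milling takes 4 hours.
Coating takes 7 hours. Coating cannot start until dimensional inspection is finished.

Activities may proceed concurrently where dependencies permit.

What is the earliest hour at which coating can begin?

Cutting has no prerequisites, so it starts at hour 0 and finishes at hour 4.
Heat treatment cannot begin until cutting (finishes hour 4). It runs from hour 4 to 4 + 2 = hour 6.
After heat treatment (finishes hour 6), dimensional inspection can start at hour 6 and finishes at hour 9.
Coating waits on dimensional inspection (finishes hour 9), so the earliest it can start is hour 9.

9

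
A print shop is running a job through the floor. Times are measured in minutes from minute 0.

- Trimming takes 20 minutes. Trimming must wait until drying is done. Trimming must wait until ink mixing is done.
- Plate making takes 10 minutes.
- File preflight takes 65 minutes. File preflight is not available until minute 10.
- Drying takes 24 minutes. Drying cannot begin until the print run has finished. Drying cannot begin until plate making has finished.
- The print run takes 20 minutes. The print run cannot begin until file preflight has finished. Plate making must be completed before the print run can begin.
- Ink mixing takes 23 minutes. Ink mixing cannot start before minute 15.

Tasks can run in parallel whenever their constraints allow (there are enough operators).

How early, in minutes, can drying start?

95

Plate making has no prerequisites, so it starts at minute 0 and finishes at minute 10.
File preflight cannot begin until its own release at minute 10. It runs from minute 10 to 10 + 65 = minute 75.
The print run cannot start until file preflight (finishes minute 75); plate making (finishes minute 10). The controlling bound is minute 75, so the print run finishes at 75 + 20 = minute 95.
Drying waits on the print run (finishes minute 95); plate making (finishes minute 10). The latest of these is minute 95, which is the earliest drying can start.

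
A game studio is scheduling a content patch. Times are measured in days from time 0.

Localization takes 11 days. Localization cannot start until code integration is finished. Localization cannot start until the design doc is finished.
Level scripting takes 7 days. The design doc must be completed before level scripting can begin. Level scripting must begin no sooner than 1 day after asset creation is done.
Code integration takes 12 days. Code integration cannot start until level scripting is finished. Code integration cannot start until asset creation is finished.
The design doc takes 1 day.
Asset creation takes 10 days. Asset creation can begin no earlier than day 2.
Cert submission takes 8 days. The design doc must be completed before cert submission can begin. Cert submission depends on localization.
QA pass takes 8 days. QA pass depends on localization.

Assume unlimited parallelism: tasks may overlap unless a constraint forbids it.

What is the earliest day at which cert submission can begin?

After its own release at day 2, asset creation can start at day 2 and finishes at day 12.
The design doc has no prerequisites, so it starts at day 0 and finishes at day 1.
Level scripting needs all of the design doc (finishes day 1); asset creation (finishes day 12, plus 1-day gap → day 13). That puts its earliest start at day 13; it finishes at 13 + 7 = day 20.
Code integration needs all of level scripting (finishes day 20); asset creation (finishes day 12). That puts its earliest start at day 20; it finishes at 20 + 12 = day 32.
Localization has to wait for code integration (finishes day 32); the design doc (finishes day 1). The latest of these is day 32, so localization runs day 32 to 32 + 11 = day 43.
Cert submission waits on the design doc (finishes day 1); localization (finishes day 43). The latest of these is day 43, which is the earliest cert submission can start.

43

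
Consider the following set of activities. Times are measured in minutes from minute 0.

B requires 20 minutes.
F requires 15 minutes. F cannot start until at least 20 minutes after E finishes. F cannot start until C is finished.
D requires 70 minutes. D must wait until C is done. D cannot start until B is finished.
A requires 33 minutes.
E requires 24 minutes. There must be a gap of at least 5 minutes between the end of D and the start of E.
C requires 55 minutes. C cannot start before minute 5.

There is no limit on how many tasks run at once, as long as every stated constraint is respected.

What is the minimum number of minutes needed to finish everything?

194

C cannot begin until its own release at minute 5. It runs from minute 5 to 5 + 55 = minute 60.
B has no prerequisites, so it starts at minute 0 and finishes at minute 20.
For D: C (finishes minute 60); B (finishes minute 20). Taking the maximum gives a start of minute 60, and it finishes at 60 + 70 = minute 130.
E waits on D (finishes minute 130, plus 5-minute gap → minute 135), so it starts at minute 135 and finishes at 135 + 24 = minute 159.
F has to wait for E (finishes minute 159, plus 20-minute gap → minute 179); C (finishes minute 60). The latest of these is minute 179, so F runs minute 179 to 179 + 15 = minute 194.
A has no prerequisites, so it starts at minute 0 and finishes at minute 33.
All tasks are finished once the last one completes. Finish times: A at 33, B at 20, C at 60, D at 130, E at 159, F at 194. The latest is minute 194.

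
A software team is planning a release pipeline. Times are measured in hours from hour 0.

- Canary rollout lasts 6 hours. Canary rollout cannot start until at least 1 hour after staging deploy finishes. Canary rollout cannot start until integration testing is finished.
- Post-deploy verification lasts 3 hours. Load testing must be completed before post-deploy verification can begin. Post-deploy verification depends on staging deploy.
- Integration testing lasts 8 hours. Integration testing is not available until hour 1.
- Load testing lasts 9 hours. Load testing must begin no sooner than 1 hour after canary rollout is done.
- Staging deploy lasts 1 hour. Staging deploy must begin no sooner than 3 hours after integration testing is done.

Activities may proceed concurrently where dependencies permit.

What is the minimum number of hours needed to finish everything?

33

Integration testing cannot begin until its own release at hour 1. It runs from hour 1 to 1 + 8 = hour 9.
Staging deploy cannot begin until integration testing (finishes hour 9, plus 3-hour gap → hour 12). It runs from hour 12 to 12 + 1 = hour 13.
Canary rollout cannot start until staging deploy (finishes hour 13, plus 1-hour gap → hour 14); integration testing (finishes hour 9). The controlling bound is hour 14, so canary rollout finishes at 14 + 6 = hour 20.
Load testing waits on canary rollout (finishes hour 20, plus 1-hour gap → hour 21), so it starts at hour 21 and finishes at 21 + 9 = hour 30.
Post-deploy verification needs all of load testing (finishes hour 30); staging deploy (finishes hour 13). That puts its earliest start at hour 30; it finishes at 30 + 3 = hour 33.
All tasks are finished once the last one completes. Finish times: Integration testing at 9, Staging deploy at 13, Canary rollout at 20, Load testing at 30, Post-deploy verification at 33. The latest is hour 33.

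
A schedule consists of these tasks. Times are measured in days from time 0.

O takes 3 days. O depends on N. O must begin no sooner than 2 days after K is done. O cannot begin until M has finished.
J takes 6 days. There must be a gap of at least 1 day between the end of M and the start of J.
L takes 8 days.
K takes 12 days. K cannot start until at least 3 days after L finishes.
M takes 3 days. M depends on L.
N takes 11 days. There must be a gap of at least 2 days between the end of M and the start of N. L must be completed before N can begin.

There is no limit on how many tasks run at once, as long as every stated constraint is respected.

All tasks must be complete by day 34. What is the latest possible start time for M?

15

O has no dependents, so it just needs to finish by day 34. Starting by 34 − 3 = day 31 achieves that.
Nothing follows J; the deadline of day 34 is its only limit. It must start by 34 − 6 = day 28.
N feeds into O (must start by day 31); so N must finish by day 31 and therefore start by day 20.
For M: J (must start by day 28, minus 1-day gap → day 27); N (must start by day 20, minus 2-day gap → day 18); O (must start by day 31). The most restrictive is day 18; with a 3-day duration, M must start by day 15.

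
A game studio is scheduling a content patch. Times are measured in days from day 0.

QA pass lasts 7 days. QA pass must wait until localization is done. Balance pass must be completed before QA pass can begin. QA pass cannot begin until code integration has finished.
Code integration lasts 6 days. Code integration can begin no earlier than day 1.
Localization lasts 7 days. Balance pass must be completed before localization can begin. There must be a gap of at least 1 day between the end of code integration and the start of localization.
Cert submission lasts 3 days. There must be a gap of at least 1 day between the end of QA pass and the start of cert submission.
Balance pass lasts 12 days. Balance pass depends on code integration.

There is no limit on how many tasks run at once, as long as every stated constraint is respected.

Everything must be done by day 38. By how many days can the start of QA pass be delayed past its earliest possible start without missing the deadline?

Code integration waits on its own release at day 1, so it starts at day 1 and finishes at 1 + 6 = day 7.
After code integration (finishes day 7), balance pass can start at day 7 and finishes at day 19.
Localization needs all of balance pass (finishes day 19); code integration (finishes day 7, plus 1-day gap → day 8). That puts its earliest start at day 19; it finishes at 19 + 7 = day 26.
For QA pass: localization (finishes day 26); balance pass (finishes day 19); code integration (finishes day 7). Taking the maximum gives a start of day 26, and it finishes at 26 + 7 = day 33.

Working backward from the deadline:
Nothing follows cert submission; the deadline of day 38 is its only limit. It must start by 38 − 3 = day 35.
QA pass feeds into cert submission (must start by day 35, minus 1-day gap → day 34); so QA pass must finish by day 34 and therefore start by day 27.
So QA pass can start as early as day 26 and as late as day 27, giving 27 − 26 = 1 day of slack.

1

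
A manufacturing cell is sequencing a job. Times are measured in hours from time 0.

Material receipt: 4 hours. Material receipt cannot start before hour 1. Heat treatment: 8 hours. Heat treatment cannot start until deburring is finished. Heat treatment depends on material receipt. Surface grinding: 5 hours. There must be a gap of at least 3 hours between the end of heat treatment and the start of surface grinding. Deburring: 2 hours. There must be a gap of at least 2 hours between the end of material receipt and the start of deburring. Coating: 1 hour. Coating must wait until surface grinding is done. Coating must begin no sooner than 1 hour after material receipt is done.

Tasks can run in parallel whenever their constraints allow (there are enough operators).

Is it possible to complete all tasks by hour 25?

No

Material receipt cannot begin until its own release at hour 1. It runs from hour 1 to 1 + 4 = hour 5.
After material receipt (finishes hour 5, plus 2-hour gap → hour 7), deburring can start at hour 7 and finishes at hour 9.
For heat treatment: deburring (finishes hour 9); material receipt (finishes hour 5). Taking the maximum gives a start of hour 9, and it finishes at 9 + 8 = hour 17.
After heat treatment (finishes hour 17, plus 3-hour gap → hour 20), surface grinding can start at hour 20 and finishes at hour 25.
Coating needs all of surface grinding (finishes hour 25); material receipt (finishes hour 5, plus 1-hour gap → hour 6). That puts its earliest start at hour 25; it finishes at 25 + 1 = hour 26.
The earliest everything can be done is hour 26, which is after the deadline of 25, so it is not possible.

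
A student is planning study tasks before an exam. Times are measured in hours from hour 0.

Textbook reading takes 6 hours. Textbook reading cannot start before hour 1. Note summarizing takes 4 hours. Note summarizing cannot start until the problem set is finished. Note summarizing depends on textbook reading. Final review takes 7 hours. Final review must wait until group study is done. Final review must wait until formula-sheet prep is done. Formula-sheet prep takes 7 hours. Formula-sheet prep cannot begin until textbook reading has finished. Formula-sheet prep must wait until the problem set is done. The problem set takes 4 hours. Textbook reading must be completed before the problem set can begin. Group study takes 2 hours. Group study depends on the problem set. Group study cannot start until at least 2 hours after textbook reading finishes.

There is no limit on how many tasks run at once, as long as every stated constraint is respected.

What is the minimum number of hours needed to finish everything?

25

After its own release at hour 1, textbook reading can start at hour 1 and finishes at hour 7.
After textbook reading (finishes hour 7), the problem set can start at hour 7 and finishes at hour 11.
Formula-sheet prep has to wait for textbook reading (finishes hour 7); the problem set (finishes hour 11). The latest of these is hour 11, so formula-sheet prep runs hour 11 to 11 + 7 = hour 18.
For note summarizing: the problem set (finishes hour 11); textbook reading (finishes hour 7). Taking the maximum gives a start of hour 11, and it finishes at 11 + 4 = hour 15.
Group study cannot start until the problem set (finishes hour 11); textbook reading (finishes hour 7, plus 2-hour gap → hour 9). The controlling bound is hour 11, so group study finishes at 11 + 2 = hour 13.
Final review needs all of group study (finishes hour 13); formula-sheet prep (finishes hour 18). That puts its earliest start at hour 18; it finishes at 18 + 7 = hour 25.
All tasks are finished once the last one completes. Finish times: Textbook reading at 7, The problem set at 11, Group study at 13, Note summarizing at 15, Formula-sheet prep at 18, Final review at 25. The latest is hour 25.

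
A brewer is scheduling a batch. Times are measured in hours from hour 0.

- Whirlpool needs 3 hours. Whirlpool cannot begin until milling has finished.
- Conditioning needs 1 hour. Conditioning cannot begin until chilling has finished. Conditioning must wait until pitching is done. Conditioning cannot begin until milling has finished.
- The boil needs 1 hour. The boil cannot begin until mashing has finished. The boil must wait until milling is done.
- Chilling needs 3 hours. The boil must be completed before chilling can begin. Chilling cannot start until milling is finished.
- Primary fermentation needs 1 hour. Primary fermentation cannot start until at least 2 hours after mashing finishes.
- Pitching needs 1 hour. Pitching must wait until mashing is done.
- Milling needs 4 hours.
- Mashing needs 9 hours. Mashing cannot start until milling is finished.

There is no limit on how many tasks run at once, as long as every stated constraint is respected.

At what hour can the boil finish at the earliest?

14

Milling has no prerequisites, so it starts at hour 0 and finishes at hour 4.
Mashing waits on milling (finishes hour 4), so it starts at hour 4 and finishes at 4 + 9 = hour 13.
The boil has to wait for mashing (finishes hour 13); milling (finishes hour 4). The latest of these is hour 13, so the boil runs hour 13 to 13 + 1 = hour 14.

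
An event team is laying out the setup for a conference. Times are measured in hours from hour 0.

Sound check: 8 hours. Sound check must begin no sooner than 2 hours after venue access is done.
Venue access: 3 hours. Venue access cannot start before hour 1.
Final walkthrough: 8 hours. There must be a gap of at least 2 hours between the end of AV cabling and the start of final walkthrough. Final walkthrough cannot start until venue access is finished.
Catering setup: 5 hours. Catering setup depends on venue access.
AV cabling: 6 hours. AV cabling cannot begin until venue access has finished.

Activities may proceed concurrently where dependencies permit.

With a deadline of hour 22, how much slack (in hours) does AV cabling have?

Venue access cannot begin until its own release at hour 1. It runs from hour 1 to 1 + 3 = hour 4.
AV cabling waits on venue access (finishes hour 4), so it starts at hour 4 and finishes at 4 + 6 = hour 10.

Working backward from the deadline:
Final walkthrough has no dependents, so it just needs to finish by hour 22. Starting by 22 − 8 = hour 14 achieves that.
AV cabling has to be done before final walkthrough (must start by hour 14, minus 2-hour gap → hour 12). That means finishing by hour 12, i.e. starting by 12 − 6 = hour 6.
So AV cabling can start as early as hour 4 and as late as hour 6, giving 6 − 4 = 2 hours of slack.

2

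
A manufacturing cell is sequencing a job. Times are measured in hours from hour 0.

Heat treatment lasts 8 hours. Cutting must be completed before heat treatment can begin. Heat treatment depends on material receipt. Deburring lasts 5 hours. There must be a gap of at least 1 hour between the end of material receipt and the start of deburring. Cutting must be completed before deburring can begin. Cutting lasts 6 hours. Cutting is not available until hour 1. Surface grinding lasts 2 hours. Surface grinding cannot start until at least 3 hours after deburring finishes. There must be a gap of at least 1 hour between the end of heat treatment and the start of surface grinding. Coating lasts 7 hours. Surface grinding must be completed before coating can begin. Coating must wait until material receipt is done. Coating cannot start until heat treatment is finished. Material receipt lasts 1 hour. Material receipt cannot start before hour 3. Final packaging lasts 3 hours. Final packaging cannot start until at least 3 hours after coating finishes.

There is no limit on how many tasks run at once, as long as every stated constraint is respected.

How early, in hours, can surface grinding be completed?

18

Cutting cannot begin until its own release at hour 1. It runs from hour 1 to 1 + 6 = hour 7.
Material receipt waits on its own release at hour 3, so it starts at hour 3 and finishes at 3 + 1 = hour 4.
Heat treatment needs all of cutting (finishes hour 7); material receipt (finishes hour 4). That puts its earliest start at hour 7; it finishes at 7 + 8 = hour 15.
For deburring: material receipt (finishes hour 4, plus 1-hour gap → hour 5); cutting (finishes hour 7). Taking the maximum gives a start of hour 7, and it finishes at 7 + 5 = hour 12.
Surface grinding cannot start until deburring (finishes hour 12, plus 3-hour gap → hour 15); heat treatment (finishes hour 15, plus 1-hour gap → hour 16). The controlling bound is hour 16, so surface grinding finishes at 16 + 2 = hour 18.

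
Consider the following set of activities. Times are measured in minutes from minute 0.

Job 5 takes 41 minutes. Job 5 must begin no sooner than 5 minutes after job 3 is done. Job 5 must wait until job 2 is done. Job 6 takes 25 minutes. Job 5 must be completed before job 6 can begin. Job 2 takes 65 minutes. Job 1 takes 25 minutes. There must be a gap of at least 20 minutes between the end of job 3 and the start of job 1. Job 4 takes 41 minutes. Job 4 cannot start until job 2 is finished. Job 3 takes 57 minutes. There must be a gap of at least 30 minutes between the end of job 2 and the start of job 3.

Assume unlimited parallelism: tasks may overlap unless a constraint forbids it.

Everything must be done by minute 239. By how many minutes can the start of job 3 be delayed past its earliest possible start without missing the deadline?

16

Job 2 has no prerequisites, so it starts at minute 0 and finishes at minute 65.
After job 2 (finishes minute 65, plus 30-minute gap → minute 95), job 3 can start at minute 95 and finishes at minute 152.

Working backward from the deadline:
Job 1 must finish by minute 239; it takes 25 minutes, so it must start by 239 − 25 = minute 214.
To finish by minute 239, job 6 (duration 25) must start no later than minute 214.
Since job 6 (must start by minute 214) depends on it, job 5 must finish by minute 214. Backing off its 41-minute duration gives a latest start of minute 173.
Job 3 feeds job 1 (must start by minute 214, minus 20-minute gap → minute 194); job 5 (must start by minute 173, minus 5-minute gap → minute 168). Taking the minimum, job 3 must finish by minute 168 and start by 168 − 57 = minute 111.
So job 3 can start as early as minute 95 and as late as minute 111, giving 111 − 95 = 16 minutes of slack.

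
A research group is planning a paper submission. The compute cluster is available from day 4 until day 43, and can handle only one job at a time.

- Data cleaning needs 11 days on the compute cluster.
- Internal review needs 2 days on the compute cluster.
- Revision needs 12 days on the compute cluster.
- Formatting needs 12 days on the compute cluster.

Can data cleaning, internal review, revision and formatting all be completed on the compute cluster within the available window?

Yes

The compute cluster window is 43 − 4 = 39 days.
Running back to back, the jobs need 11 + 2 + 12 + 12 = 37 days on the compute cluster.
Since 37 ≤ 39, they fit within the window.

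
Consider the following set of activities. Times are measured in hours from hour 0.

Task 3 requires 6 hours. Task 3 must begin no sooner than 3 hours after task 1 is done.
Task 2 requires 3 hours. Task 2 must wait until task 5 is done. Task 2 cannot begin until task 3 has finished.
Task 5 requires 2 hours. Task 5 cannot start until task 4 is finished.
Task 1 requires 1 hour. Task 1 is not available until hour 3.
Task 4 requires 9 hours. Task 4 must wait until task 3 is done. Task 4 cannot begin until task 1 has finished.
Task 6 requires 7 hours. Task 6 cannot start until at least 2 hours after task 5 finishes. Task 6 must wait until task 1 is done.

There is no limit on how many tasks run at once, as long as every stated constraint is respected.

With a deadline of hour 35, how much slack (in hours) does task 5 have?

2

Task 1 cannot begin until its own release at hour 3. It runs from hour 3 to 3 + 1 = hour 4.
After task 1 (finishes hour 4, plus 3-hour gap → hour 7), task 3 can start at hour 7 and finishes at hour 13.
Task 4 cannot start until task 3 (finishes hour 13); task 1 (finishes hour 4). The controlling bound is hour 13, so task 4 finishes at 13 + 9 = hour 22.
Task 5 waits on task 4 (finishes hour 22), so it starts at hour 22 and finishes at 22 + 2 = hour 24.

Working backward from the deadline:
Task 2 has no dependents, so it just needs to finish by hour 35. Starting by 35 − 3 = hour 32 achieves that.
Task 6 must finish by hour 35; it takes 7 hours, so it must start by 35 − 7 = hour 28.
Task 5 has several dependents: task 2 (must start by hour 32); task 6 (must start by hour 28, minus 2-hour gap → hour 26). The earliest of those limits is hour 26, so task 5 must start by 26 − 2 = hour 24.
So task 5 can start as early as hour 22 and as late as hour 24, giving 24 − 22 = 2 hours of slack.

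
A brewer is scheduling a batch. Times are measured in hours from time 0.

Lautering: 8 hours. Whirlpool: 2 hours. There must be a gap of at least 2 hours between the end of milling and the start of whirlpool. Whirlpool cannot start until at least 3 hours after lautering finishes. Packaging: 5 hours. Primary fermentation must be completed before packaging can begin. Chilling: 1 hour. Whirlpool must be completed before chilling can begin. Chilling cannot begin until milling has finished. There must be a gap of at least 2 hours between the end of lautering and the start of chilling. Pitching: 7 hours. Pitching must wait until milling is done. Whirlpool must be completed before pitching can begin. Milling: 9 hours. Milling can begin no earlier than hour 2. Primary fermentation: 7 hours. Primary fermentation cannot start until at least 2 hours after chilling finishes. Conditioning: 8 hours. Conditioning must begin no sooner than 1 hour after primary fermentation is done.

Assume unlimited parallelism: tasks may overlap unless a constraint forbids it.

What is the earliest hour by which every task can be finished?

Nothing blocks lautering, so it runs from hour 0 to hour 8.
Milling waits on its own release at hour 2, so it starts at hour 2 and finishes at 2 + 9 = hour 11.
For whirlpool: milling (finishes hour 11, plus 2-hour gap → hour 13); lautering (finishes hour 8, plus 3-hour gap → hour 11). Taking the maximum gives a start of hour 13, and it finishes at 13 + 2 = hour 15.
For pitching: milling (finishes hour 11); whirlpool (finishes hour 15). Taking the maximum gives a start of hour 15, and it finishes at 15 + 7 = hour 22.
Chilling needs all of whirlpool (finishes hour 15); milling (finishes hour 11); lautering (finishes hour 8, plus 2-hour gap → hour 10). That puts its earliest start at hour 15; it finishes at 15 + 1 = hour 16.
Primary fermentation waits on chilling (finishes hour 16, plus 2-hour gap → hour 18), so it starts at hour 18 and finishes at 18 + 7 = hour 25.
After primary fermentation (finishes hour 25), packaging can start at hour 25 and finishes at hour 30.
After primary fermentation (finishes hour 25, plus 1-hour gap → hour 26), conditioning can start at hour 26 and finishes at hour 34.
All tasks are finished once the last one completes. Finish times: Milling at 11, Lautering at 8, Whirlpool at 15, Chilling at 16, Pitching at 22, Primary fermentation at 25, Conditioning at 34, Packaging at 30. The latest is hour 34.

34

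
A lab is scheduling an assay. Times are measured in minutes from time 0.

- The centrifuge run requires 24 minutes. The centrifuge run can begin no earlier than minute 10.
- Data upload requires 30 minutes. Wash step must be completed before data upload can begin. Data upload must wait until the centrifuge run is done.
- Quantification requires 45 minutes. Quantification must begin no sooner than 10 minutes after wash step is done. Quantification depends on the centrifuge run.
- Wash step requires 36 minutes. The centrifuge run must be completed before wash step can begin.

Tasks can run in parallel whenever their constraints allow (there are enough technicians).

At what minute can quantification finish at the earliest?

The centrifuge run waits on its own release at minute 10, so it starts at minute 10 and finishes at 10 + 24 = minute 34.
Wash step cannot begin until the centrifuge run (finishes minute 34). It runs from minute 34 to 34 + 36 = minute 70.
Quantification has to wait for wash step (finishes minute 70, plus 10-minute gap → minute 80); the centrifuge run (finishes minute 34). The latest of these is minute 80, so quantification runs minute 80 to 80 + 45 = minute 125.

125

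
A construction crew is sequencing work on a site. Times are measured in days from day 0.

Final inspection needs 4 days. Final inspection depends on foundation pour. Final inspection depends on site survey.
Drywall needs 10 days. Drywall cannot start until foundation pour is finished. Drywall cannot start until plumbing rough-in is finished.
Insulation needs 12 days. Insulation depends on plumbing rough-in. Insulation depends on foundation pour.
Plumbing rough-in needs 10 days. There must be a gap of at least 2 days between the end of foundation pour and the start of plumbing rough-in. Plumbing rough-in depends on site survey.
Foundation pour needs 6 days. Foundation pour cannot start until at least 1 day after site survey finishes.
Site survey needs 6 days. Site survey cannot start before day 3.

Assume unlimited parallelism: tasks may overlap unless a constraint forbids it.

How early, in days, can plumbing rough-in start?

18

Site survey cannot begin until its own release at day 3. It runs from day 3 to 3 + 6 = day 9.
After site survey (finishes day 9, plus 1-day gap → day 10), foundation pour can start at day 10 and finishes at day 16.
Plumbing rough-in waits on foundation pour (finishes day 16, plus 2-day gap → day 18); site survey (finishes day 9). The latest of these is day 18, which is the earliest plumbing rough-in can start.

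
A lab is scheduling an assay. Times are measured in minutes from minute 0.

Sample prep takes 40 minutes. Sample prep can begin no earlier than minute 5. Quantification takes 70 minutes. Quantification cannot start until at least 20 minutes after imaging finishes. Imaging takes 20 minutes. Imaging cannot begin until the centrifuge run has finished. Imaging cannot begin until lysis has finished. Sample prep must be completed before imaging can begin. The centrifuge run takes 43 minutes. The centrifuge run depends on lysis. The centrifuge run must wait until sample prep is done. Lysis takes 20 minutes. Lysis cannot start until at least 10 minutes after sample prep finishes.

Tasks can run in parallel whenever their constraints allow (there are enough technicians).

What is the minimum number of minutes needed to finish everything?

228

Sample prep waits on its own release at minute 5, so it starts at minute 5 and finishes at 5 + 40 = minute 45.
After sample prep (finishes minute 45, plus 10-minute gap → minute 55), lysis can start at minute 55 and finishes at minute 75.
The centrifuge run has to wait for lysis (finishes minute 75); sample prep (finishes minute 45). The latest of these is minute 75, so the centrifuge run runs minute 75 to 75 + 43 = minute 118.
For imaging: the centrifuge run (finishes minute 118); lysis (finishes minute 75); sample prep (finishes minute 45). Taking the maximum gives a start of minute 118, and it finishes at 118 + 20 = minute 138.
Quantification cannot begin until imaging (finishes minute 138, plus 20-minute gap → minute 158). It runs from minute 158 to 158 + 70 = minute 228.
All tasks are finished once the last one completes. Finish times: Sample prep at 45, Lysis at 75, The centrifuge run at 118, Imaging at 138, Quantification at 228. The latest is minute 228.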